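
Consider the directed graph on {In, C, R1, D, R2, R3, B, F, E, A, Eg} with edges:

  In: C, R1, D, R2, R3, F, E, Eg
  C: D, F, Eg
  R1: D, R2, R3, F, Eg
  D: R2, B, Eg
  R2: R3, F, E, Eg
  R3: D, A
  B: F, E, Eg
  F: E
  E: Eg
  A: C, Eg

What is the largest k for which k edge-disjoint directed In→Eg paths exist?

Assign every edge capacity 1; by Menger, the answer equals the max flow.
Path In→Eg (+1); total 1.
Path In→C→Eg (+1); total 2.
Path In→R1→Eg (+1); total 3.
Path In→D→Eg (+1); total 4.
Path In→R2→Eg (+1); total 5.
Path In→E→Eg (+1); total 6.
Path In→R3→A→Eg (+1); total 7.
No residual In→Eg path; max flow = 7.
Certifying cut of size 7: {E→Eg, In→C, In→D, In→Eg, In→R1, In→R2, In→R3}.

7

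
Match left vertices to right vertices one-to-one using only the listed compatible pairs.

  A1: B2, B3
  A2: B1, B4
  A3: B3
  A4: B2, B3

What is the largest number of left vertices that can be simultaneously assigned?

Unit-capacity flow: source→left, listed edges, right→sink; max matching = max flow.
Augmenting path A1→B2 (+1); matched 1.
Augmenting path A2→B1 (+1); matched 2.
Augmenting path A3→B3 (+1); matched 3.
No augmenting path remains; maximum matching = 3.
König certificate: {A2, B2, B3} is a vertex cover of size 3 (every listed pair touches it), so no matching can be larger.

3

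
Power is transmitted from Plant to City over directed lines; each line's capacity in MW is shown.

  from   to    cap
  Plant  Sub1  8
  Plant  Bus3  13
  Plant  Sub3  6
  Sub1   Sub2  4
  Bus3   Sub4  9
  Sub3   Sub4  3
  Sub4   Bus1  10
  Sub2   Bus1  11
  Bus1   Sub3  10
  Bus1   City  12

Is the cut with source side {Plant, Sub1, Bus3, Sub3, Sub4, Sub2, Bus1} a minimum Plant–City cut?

Yes — it is a minimum cut (capacity 12).

Given cut capacity: 12 = 12.
Augment Plant→Sub1→Sub2→Bus1→City: bottleneck 4, flow now 4.
Augment Plant→Bus3→Sub4→Bus1→City: bottleneck 8, flow now 12.
No augmenting path remains; maximum flow = 12.
Cut capacity 12 equals the max flow, so it is a minimum cut.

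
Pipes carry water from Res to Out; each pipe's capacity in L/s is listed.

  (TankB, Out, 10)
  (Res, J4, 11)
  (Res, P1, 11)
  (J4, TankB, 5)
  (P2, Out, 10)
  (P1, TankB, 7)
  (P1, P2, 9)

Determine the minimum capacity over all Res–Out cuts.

16

Augment Res→P1→TankB→Out: bottleneck 7, flow now 7.
Augment Res→P1→P2→Out: bottleneck 4, flow now 11.
Augment Res→J4→TankB→Out: bottleneck 3, flow now 14.
Augment Res→J4→TankB→P1→P2→Out: bottleneck 2, flow now 16. (uses reverse residual edge)
No augmenting path remains; maximum flow = 16.
By max-flow min-cut, the minimum cut capacity equals the max flow.
In the residual graph, reachable from Res: {Res, J4}.
Min-cut edges: Res→P1 (11), J4→TankB (5); capacity 11 + 5 = 16.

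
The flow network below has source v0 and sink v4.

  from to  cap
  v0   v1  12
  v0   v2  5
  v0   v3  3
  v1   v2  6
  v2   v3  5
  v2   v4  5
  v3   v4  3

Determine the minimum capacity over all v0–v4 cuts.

8

Augment v0→v2→v4: bottleneck 5, flow now 5.
Augment v0→v3→v4: bottleneck 3, flow now 8.
No augmenting path remains; maximum flow = 8.
By max-flow min-cut, the minimum cut capacity equals the max flow.
In the residual graph, reachable from v0: {v0, v1, v2, v3}.
Min-cut edges: v2→v4 (5), v3→v4 (3); capacity 5 + 3 = 8.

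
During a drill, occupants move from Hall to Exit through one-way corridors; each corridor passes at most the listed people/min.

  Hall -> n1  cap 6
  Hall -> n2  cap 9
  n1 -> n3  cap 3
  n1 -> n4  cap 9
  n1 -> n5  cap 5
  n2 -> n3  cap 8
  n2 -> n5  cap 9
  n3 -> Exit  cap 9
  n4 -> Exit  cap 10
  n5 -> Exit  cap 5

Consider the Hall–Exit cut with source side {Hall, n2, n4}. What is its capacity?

Edges leaving {Hall, n2, n4}: Hall→n1 (6), n2→n3 (8), n2→n5 (9), n4→Exit (10).
Cut capacity = 6 + 8 + 9 + 10 = 33.

33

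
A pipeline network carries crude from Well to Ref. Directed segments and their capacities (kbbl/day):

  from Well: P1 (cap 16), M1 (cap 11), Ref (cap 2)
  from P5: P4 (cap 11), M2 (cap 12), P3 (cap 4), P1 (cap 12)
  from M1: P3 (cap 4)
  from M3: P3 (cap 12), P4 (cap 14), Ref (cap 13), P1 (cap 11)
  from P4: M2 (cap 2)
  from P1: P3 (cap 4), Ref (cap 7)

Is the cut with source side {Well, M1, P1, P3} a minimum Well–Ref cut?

Given cut capacity: 2 + 7 = 9.
Augment Well→Ref: bottleneck 2, flow now 2.
Augment Well→P1→Ref: bottleneck 7, flow now 9.
No augmenting path remains; maximum flow = 9.
Cut capacity 9 equals the max flow, so it is a minimum cut.

Yes — it is a minimum cut (capacity 9).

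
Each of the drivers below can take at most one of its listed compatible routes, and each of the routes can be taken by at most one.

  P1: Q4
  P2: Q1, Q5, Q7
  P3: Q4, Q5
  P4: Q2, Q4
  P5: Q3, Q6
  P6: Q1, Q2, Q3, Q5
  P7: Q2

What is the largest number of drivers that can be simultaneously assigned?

6

Unit-capacity flow: source→left, listed edges, right→sink; max matching = max flow.
Augmenting path P1→Q4 (+1); matched 1.
Augmenting path P2→Q1 (+1); matched 2.
Augmenting path P3→Q5 (+1); matched 3.
Augmenting path P4→Q2 (+1); matched 4.
Augmenting path P5→Q3 (+1); matched 5.
Augmenting path P6→Q1→P2→Q7 (+1); matched 6.
No augmenting path remains; maximum matching = 6.
König certificate: {P2, P3, P5, P6, Q2, Q4} is a vertex cover of size 6 (every listed pair touches it), so no matching can be larger.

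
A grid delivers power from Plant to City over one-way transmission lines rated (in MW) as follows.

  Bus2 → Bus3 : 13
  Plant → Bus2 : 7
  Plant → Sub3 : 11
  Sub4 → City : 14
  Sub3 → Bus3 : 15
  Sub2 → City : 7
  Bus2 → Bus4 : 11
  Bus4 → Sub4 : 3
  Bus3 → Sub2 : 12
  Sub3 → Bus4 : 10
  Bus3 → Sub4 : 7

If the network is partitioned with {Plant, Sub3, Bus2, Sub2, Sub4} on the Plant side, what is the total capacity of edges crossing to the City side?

70

Edges leaving {Plant, Sub3, Bus2, Sub2, Sub4}: Sub3→Bus3 (15), Sub3→Bus4 (10), Bus2→Bus3 (13), Bus2→Bus4 (11), Sub2→City (7), Sub4→City (14).
Cut capacity = 15 + 10 + 13 + 11 + 7 + 14 = 70.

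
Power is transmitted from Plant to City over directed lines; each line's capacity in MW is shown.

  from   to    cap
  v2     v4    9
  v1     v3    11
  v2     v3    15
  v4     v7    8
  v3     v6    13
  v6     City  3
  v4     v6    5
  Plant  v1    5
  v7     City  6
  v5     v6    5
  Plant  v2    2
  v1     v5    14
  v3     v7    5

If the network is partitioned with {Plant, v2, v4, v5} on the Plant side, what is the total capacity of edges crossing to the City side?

38

Edges leaving {Plant, v2, v4, v5}: Plant→v1 (5), v2→v3 (15), v4→v6 (5), v4→v7 (8), v5→v6 (5).
Cut capacity = 5 + 15 + 5 + 8 + 5 = 38.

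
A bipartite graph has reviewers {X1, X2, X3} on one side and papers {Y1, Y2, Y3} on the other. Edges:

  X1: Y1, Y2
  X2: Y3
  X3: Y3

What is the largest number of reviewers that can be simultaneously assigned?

2

Unit-capacity flow: source→left, listed edges, right→sink; max matching = max flow.
Augmenting path X1→Y1 (+1); matched 1.
Augmenting path X2→Y3 (+1); matched 2.
No augmenting path remains; maximum matching = 2.
König certificate: {X1, Y3} is a vertex cover of size 2 (every listed pair touches it), so no matching can be larger.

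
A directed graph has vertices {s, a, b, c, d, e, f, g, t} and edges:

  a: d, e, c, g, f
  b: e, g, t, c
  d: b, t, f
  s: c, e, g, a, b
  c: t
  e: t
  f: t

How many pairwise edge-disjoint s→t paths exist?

Assign every edge capacity 1; by Menger, the answer equals the max flow.
Path s→b→t (+1); total 1.
Path s→c→t (+1); total 2.
Path s→e→t (+1); total 3.
Path s→a→d→t (+1); total 4.
No residual s→t path; max flow = 4.
Certifying cut of size 4: {s→a, s→b, s→c, s→e}.

4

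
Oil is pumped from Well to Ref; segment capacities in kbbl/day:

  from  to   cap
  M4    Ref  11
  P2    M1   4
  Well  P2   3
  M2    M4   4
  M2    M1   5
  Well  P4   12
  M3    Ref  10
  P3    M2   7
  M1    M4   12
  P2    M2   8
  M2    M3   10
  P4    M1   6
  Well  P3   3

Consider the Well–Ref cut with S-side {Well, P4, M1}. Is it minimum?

No — its capacity is 18, but the minimum cut has capacity 12.

Given cut capacity: 3 + 3 + 12 = 18.
Augment Well→P3→M2→M3→Ref: bottleneck 3, flow now 3.
Augment Well→P2→M2→M3→Ref: bottleneck 3, flow now 6.
Augment Well→P4→M1→M4→Ref: bottleneck 6, flow now 12.
No augmenting path remains; maximum flow = 12.
In the residual graph, reachable from Well: {Well, P4}.
Min-cut edges: Well→P3 (3), Well→P2 (3), P4→M1 (6); capacity 3 + 3 + 6 = 12.
Cut capacity 18 exceeds the max flow 12, so it is not minimum.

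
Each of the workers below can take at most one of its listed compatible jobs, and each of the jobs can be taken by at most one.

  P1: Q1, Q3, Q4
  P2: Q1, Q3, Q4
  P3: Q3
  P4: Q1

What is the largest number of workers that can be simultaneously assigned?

3

Unit-capacity flow: source→left, listed edges, right→sink; max matching = max flow.
Augmenting path P1→Q1 (+1); matched 1.
Augmenting path P2→Q3 (+1); matched 2.
Augmenting path P3→Q3→P2→Q4 (+1); matched 3.
No augmenting path remains; maximum matching = 3.
König certificate: {Q1, Q3, Q4} is a vertex cover of size 3 (every listed pair touches it), so no matching can be larger.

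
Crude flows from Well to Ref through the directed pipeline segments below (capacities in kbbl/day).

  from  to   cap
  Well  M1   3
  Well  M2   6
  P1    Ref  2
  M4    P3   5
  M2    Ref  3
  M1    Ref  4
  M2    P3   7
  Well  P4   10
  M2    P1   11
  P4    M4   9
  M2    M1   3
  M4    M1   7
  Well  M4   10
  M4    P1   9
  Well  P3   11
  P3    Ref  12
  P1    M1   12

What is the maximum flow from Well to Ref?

21

Augment Well→M2→Ref: bottleneck 3, flow now 3.
Augment Well→M1→Ref: bottleneck 3, flow now 6.
Augment Well→P3→Ref: bottleneck 11, flow now 17.
Augment Well→M2→P1→Ref: bottleneck 2, flow now 19.
Augment Well→M2→M1→Ref: bottleneck 1, flow now 20.
Augment Well→M4→P3→Ref: bottleneck 1, flow now 21.
No augmenting path remains; maximum flow = 21.
In the residual graph, reachable from Well: {Well, P4, M2, M4, P1, M1, P3}.
Min-cut edges: M2→Ref (3), P1→Ref (2), M1→Ref (4), P3→Ref (12); capacity 3 + 2 + 4 + 12 = 21.
This cut is saturated, so no flow can exceed 21.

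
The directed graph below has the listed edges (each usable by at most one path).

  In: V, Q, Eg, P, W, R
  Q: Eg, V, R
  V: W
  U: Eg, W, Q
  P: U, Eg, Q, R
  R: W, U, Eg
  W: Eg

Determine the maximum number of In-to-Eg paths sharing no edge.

5

Assign every edge capacity 1; by Menger, the answer equals the max flow.
Path In→Eg (+1); total 1.
Path In→P→Eg (+1); total 2.
Path In→Q→Eg (+1); total 3.
Path In→R→Eg (+1); total 4.
Path In→W→Eg (+1); total 5.
No residual In→Eg path; max flow = 5.
Certifying cut of size 5: {In→Eg, In→P, In→Q, In→R, W→Eg}.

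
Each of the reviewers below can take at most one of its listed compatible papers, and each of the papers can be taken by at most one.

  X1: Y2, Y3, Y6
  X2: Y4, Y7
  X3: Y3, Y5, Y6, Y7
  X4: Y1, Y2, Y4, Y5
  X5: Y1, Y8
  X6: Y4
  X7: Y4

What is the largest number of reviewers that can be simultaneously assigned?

6

Unit-capacity flow: source→left, listed edges, right→sink; max matching = max flow.
Augmenting path X1→Y2 (+1); matched 1.
Augmenting path X2→Y4 (+1); matched 2.
Augmenting path X3→Y3 (+1); matched 3.
Augmenting path X4→Y1 (+1); matched 4.
Augmenting path X5→Y8 (+1); matched 5.
Augmenting path X6→Y4→X2→Y7 (+1); matched 6.
No augmenting path remains; maximum matching = 6.
König certificate: {X1, X2, X3, X4, X5, Y4} is a vertex cover of size 6 (every listed pair touches it), so no matching can be larger.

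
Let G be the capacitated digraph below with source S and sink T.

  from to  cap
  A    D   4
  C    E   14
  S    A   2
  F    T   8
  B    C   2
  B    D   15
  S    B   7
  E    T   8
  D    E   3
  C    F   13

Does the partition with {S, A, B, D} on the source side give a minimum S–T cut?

Yes — it is a minimum cut (capacity 5).

Given cut capacity: 2 + 3 = 5.
Augment S→A→D→E→T: bottleneck 2, flow now 2.
Augment S→B→C→E→T: bottleneck 2, flow now 4.
Augment S→B→D→E→T: bottleneck 1, flow now 5.
No augmenting path remains; maximum flow = 5.
Cut capacity 5 equals the max flow, so it is a minimum cut.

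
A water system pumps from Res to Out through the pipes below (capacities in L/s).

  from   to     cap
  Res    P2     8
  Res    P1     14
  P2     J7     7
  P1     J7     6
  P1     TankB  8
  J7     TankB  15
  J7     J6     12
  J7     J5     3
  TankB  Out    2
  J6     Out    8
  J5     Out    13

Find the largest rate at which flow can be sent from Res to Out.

13

Augment Res→P1→TankB→Out: bottleneck 2, flow now 2.
Augment Res→P2→J7→J6→Out: bottleneck 7, flow now 9.
Augment Res→P1→J7→J6→Out: bottleneck 1, flow now 10.
Augment Res→P1→J7→J5→Out: bottleneck 3, flow now 13.
No augmenting path remains; maximum flow = 13.
In the residual graph, reachable from Res: {Res, P2, P1, J7, TankB, J6}.
Min-cut edges: J7→J5 (3), TankB→Out (2), J6→Out (8); capacity 3 + 2 + 8 = 13.
This cut is saturated, so no flow can exceed 13.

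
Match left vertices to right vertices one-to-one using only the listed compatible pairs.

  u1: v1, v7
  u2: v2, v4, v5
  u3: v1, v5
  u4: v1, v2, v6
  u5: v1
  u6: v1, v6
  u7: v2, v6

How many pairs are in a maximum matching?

Unit-capacity flow: source→left, listed edges, right→sink; max matching = max flow.
Augmenting path u1→v1 (+1); matched 1.
Augmenting path u2→v2 (+1); matched 2.
Augmenting path u3→v5 (+1); matched 3.
Augmenting path u4→v6 (+1); matched 4.
Augmenting path u5→v1→u1→v7 (+1); matched 5.
Augmenting path u7→v2→u2→v4 (+1); matched 6.
No augmenting path remains; maximum matching = 6.
König certificate: {u1, u2, u3, v1, v2, v6} is a vertex cover of size 6 (every listed pair touches it), so no matching can be larger.

6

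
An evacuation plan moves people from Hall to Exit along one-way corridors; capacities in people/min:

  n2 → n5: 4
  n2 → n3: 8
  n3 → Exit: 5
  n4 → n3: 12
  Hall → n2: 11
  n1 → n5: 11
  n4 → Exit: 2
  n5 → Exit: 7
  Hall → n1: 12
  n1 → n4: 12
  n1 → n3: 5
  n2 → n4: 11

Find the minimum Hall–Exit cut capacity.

Augment Hall→n1→n3→Exit: bottleneck 5, flow now 5.
Augment Hall→n1→n4→Exit: bottleneck 2, flow now 7.
Augment Hall→n1→n5→Exit: bottleneck 5, flow now 12.
Augment Hall→n2→n5→Exit: bottleneck 2, flow now 14.
No augmenting path remains; maximum flow = 14.
By max-flow min-cut, the minimum cut capacity equals the max flow.
In the residual graph, reachable from Hall: {Hall, n1, n2, n3, n4, n5}.
Min-cut edges: n3→Exit (5), n4→Exit (2), n5→Exit (7); capacity 5 + 2 + 7 = 14.

14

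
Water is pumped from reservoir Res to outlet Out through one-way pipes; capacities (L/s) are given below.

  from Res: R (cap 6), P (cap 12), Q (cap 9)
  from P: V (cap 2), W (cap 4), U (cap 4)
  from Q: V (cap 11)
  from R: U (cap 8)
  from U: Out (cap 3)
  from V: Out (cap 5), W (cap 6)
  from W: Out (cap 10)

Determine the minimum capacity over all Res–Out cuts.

Augment Res→P→U→Out: bottleneck 3, flow now 3.
Augment Res→P→V→Out: bottleneck 2, flow now 5.
Augment Res→P→W→Out: bottleneck 4, flow now 9.
Augment Res→Q→V→Out: bottleneck 3, flow now 12.
Augment Res→Q→V→W→Out: bottleneck 6, flow now 18.
No augmenting path remains; maximum flow = 18.
By max-flow min-cut, the minimum cut capacity equals the max flow.
In the residual graph, reachable from Res: {Res, P, R, U}.
Min-cut edges: Res→Q (9), P→V (2), P→W (4), U→Out (3); capacity 9 + 2 + 4 + 3 = 18.

18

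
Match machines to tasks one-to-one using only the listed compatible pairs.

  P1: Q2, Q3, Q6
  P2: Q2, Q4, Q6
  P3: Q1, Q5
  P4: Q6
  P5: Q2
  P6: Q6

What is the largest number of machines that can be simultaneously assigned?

Unit-capacity flow: source→left, listed edges, right→sink; max matching = max flow.
Augmenting path P1→Q2 (+1); matched 1.
Augmenting path P2→Q4 (+1); matched 2.
Augmenting path P3→Q1 (+1); matched 3.
Augmenting path P4→Q6 (+1); matched 4.
Augmenting path P5→Q2→P1→Q3 (+1); matched 5.
No augmenting path remains; maximum matching = 5.
König certificate: {P1, P2, P3, P5, Q6} is a vertex cover of size 5 (every listed pair touches it), so no matching can be larger.

5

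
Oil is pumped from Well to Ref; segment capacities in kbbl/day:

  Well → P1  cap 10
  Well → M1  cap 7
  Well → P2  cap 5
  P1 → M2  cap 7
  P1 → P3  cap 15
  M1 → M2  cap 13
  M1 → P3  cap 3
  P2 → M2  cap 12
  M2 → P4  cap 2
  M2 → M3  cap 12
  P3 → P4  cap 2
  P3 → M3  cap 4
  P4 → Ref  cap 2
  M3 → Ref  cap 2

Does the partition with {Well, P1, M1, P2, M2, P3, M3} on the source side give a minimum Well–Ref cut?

Given cut capacity: 2 + 2 + 2 = 6.
Augment Well→P1→M2→P4→Ref: bottleneck 2, flow now 2.
Augment Well→P1→M2→M3→Ref: bottleneck 2, flow now 4.
No augmenting path remains; maximum flow = 4.
In the residual graph, reachable from Well: {Well, P1, M1, P2, M2, P3, P4, M3}.
Min-cut edges: P4→Ref (2), M3→Ref (2); capacity 2 + 2 = 4.
Cut capacity 6 exceeds the max flow 4, so it is not minimum.

No — its capacity is 6, but the minimum cut has capacity 4.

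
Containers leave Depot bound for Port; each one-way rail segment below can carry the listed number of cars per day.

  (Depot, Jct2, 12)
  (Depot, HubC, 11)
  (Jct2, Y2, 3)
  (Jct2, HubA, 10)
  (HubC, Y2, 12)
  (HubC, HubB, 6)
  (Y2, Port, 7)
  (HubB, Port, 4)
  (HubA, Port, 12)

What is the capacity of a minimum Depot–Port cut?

21

Augment Depot→Jct2→Y2→Port: bottleneck 3, flow now 3.
Augment Depot→Jct2→HubA→Port: bottleneck 9, flow now 12.
Augment Depot→HubC→Y2→Port: bottleneck 4, flow now 16.
Augment Depot→HubC→HubB→Port: bottleneck 4, flow now 20.
Augment Depot→HubC→Y2→Jct2→HubA→Port: bottleneck 1, flow now 21. (uses reverse residual edge)
No augmenting path remains; maximum flow = 21.
By max-flow min-cut, the minimum cut capacity equals the max flow.
In the residual graph, reachable from Depot: {Depot, Jct2, HubC, Y2, HubB}.
Min-cut edges: Jct2→HubA (10), Y2→Port (7), HubB→Port (4); capacity 10 + 7 + 4 = 21.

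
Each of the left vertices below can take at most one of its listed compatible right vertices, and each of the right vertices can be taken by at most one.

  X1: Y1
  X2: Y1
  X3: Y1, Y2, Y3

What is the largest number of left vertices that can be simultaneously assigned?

2

Unit-capacity flow: source→left, listed edges, right→sink; max matching = max flow.
Augmenting path X1→Y1 (+1); matched 1.
Augmenting path X3→Y2 (+1); matched 2.
No augmenting path remains; maximum matching = 2.
König certificate: {X3, Y1} is a vertex cover of size 2 (every listed pair touches it), so no matching can be larger.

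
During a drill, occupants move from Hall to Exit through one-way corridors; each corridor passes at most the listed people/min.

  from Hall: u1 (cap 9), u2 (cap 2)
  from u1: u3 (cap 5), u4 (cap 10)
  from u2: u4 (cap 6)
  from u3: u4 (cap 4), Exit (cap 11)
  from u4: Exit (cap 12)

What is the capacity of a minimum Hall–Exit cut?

11

Augment Hall→u1→u3→Exit: bottleneck 5, flow now 5.
Augment Hall→u1→u4→Exit: bottleneck 4, flow now 9.
Augment Hall→u2→u4→Exit: bottleneck 2, flow now 11.
No augmenting path remains; maximum flow = 11.
By max-flow min-cut, the minimum cut capacity equals the max flow.
In the residual graph, reachable from Hall: {Hall}.
Min-cut edges: Hall→u1 (9), Hall→u2 (2); capacity 9 + 2 = 11.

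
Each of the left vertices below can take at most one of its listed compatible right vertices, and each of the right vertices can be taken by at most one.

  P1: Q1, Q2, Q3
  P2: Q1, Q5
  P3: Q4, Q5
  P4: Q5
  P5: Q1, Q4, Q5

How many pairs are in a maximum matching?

4

Unit-capacity flow: source→left, listed edges, right→sink; max matching = max flow.
Augmenting path P1→Q1 (+1); matched 1.
Augmenting path P2→Q5 (+1); matched 2.
Augmenting path P3→Q4 (+1); matched 3.
Augmenting path P5→Q1→P1→Q2 (+1); matched 4.
No augmenting path remains; maximum matching = 4.
König certificate: {P1, Q1, Q4, Q5} is a vertex cover of size 4 (every listed pair touches it), so no matching can be larger.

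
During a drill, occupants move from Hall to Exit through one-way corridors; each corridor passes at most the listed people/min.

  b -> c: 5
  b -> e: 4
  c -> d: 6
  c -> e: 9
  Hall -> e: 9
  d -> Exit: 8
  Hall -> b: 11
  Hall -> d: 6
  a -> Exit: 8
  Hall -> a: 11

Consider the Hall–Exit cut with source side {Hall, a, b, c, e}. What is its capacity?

20

Edges leaving {Hall, a, b, c, e}: Hall→d (6), a→Exit (8), c→d (6).
Cut capacity = 6 + 8 + 6 = 20.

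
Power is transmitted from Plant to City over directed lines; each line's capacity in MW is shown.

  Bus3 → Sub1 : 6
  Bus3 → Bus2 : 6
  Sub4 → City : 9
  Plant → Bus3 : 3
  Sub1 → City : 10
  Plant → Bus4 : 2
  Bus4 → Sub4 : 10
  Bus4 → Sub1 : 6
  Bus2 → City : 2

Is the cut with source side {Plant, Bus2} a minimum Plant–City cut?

Given cut capacity: 3 + 2 + 2 = 7.
Augment Plant→Bus3→Bus2→City: bottleneck 2, flow now 2.
Augment Plant→Bus3→Sub1→City: bottleneck 1, flow now 3.
Augment Plant→Bus4→Sub1→City: bottleneck 2, flow now 5.
No augmenting path remains; maximum flow = 5.
In the residual graph, reachable from Plant: {Plant}.
Min-cut edges: Plant→Bus3 (3), Plant→Bus4 (2); capacity 3 + 2 = 5.
Cut capacity 7 exceeds the max flow 5, so it is not minimum.

No — its capacity is 7, but the minimum cut has capacity 5.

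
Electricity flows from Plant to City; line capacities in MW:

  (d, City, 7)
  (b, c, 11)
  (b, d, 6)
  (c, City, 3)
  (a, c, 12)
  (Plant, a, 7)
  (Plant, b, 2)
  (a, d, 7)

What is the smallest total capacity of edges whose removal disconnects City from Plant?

9

Augment Plant→a→c→City: bottleneck 3, flow now 3.
Augment Plant→a→d→City: bottleneck 4, flow now 7.
Augment Plant→b→d→City: bottleneck 2, flow now 9.
No augmenting path remains; maximum flow = 9.
By max-flow min-cut, the minimum cut capacity equals the max flow.
In the residual graph, reachable from Plant: {Plant}.
Min-cut edges: Plant→a (7), Plant→b (2); capacity 7 + 2 = 9.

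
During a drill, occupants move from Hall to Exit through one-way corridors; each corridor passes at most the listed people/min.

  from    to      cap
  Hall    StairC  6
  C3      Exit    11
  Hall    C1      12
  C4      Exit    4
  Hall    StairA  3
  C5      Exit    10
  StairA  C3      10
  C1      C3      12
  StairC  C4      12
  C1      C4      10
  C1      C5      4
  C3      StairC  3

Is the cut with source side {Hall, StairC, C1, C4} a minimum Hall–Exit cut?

Given cut capacity: 3 + 12 + 4 + 4 = 23.
Augment Hall→StairC→C4→Exit: bottleneck 4, flow now 4.
Augment Hall→StairA→C3→Exit: bottleneck 3, flow now 7.
Augment Hall→C1→C3→Exit: bottleneck 8, flow now 15.
Augment Hall→C1→C5→Exit: bottleneck 4, flow now 19.
No augmenting path remains; maximum flow = 19.
In the residual graph, reachable from Hall: {Hall, StairC, C4}.
Min-cut edges: Hall→StairA (3), Hall→C1 (12), C4→Exit (4); capacity 3 + 12 + 4 = 19.
Cut capacity 23 exceeds the max flow 19, so it is not minimum.

No — its capacity is 23, but the minimum cut has capacity 19.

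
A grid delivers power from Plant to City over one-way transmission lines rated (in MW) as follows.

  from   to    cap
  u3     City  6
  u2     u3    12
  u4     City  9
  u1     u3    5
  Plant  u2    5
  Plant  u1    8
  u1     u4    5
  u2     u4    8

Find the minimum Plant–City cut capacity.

Augment Plant→u1→u3→City: bottleneck 5, flow now 5.
Augment Plant→u1→u4→City: bottleneck 3, flow now 8.
Augment Plant→u2→u3→City: bottleneck 1, flow now 9.
Augment Plant→u2→u4→City: bottleneck 4, flow now 13.
No augmenting path remains; maximum flow = 13.
By max-flow min-cut, the minimum cut capacity equals the max flow.
In the residual graph, reachable from Plant: {Plant}.
Min-cut edges: Plant→u1 (8), Plant→u2 (5); capacity 8 + 5 = 13.

13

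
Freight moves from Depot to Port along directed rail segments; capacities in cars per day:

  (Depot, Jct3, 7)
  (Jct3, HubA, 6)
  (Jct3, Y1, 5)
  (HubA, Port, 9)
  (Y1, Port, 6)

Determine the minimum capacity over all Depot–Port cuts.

7

Augment Depot→Jct3→HubA→Port: bottleneck 6, flow now 6.
Augment Depot→Jct3→Y1→Port: bottleneck 1, flow now 7.
No augmenting path remains; maximum flow = 7.
By max-flow min-cut, the minimum cut capacity equals the max flow.
In the residual graph, reachable from Depot: {Depot}.
Min-cut edges: Depot→Jct3 (7); capacity 7 = 7.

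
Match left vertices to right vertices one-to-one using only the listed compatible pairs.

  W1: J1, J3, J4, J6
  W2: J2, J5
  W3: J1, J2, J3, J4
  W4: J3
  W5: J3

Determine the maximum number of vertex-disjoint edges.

4

Unit-capacity flow: source→left, listed edges, right→sink; max matching = max flow.
Augmenting path W1→J1 (+1); matched 1.
Augmenting path W2→J2 (+1); matched 2.
Augmenting path W3→J3 (+1); matched 3.
Augmenting path W4→J3→W3→J4 (+1); matched 4.
No augmenting path remains; maximum matching = 4.
König certificate: {W1, W2, W3, J3} is a vertex cover of size 4 (every listed pair touches it), so no matching can be larger.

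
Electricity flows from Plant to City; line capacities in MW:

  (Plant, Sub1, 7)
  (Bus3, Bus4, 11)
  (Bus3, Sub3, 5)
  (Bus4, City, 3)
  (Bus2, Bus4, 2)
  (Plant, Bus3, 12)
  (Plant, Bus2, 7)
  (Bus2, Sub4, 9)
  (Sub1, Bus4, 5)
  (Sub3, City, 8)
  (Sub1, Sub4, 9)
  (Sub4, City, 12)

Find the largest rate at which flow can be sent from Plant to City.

Augment Plant→Bus3→Sub3→City: bottleneck 5, flow now 5.
Augment Plant→Bus3→Bus4→City: bottleneck 3, flow now 8.
Augment Plant→Bus2→Sub4→City: bottleneck 7, flow now 15.
Augment Plant→Sub1→Sub4→City: bottleneck 5, flow now 20.
No augmenting path remains; maximum flow = 20.
In the residual graph, reachable from Plant: {Plant, Bus3, Bus2, Sub1, Sub4, Bus4}.
Min-cut edges: Bus3→Sub3 (5), Sub4→City (12), Bus4→City (3); capacity 5 + 12 + 3 = 20.
This cut is saturated, so no flow can exceed 20.

20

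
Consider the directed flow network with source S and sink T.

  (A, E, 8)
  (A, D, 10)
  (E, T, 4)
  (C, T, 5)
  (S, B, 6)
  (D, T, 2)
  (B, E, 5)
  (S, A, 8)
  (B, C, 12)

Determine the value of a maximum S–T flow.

Augment S→A→D→T: bottleneck 2, flow now 2.
Augment S→A→E→T: bottleneck 4, flow now 6.
Augment S→B→C→T: bottleneck 5, flow now 11.
No augmenting path remains; maximum flow = 11.
In the residual graph, reachable from S: {S, A, B, C, D, E}.
Min-cut edges: C→T (5), D→T (2), E→T (4); capacity 5 + 2 + 4 = 11.
This cut is saturated, so no flow can exceed 11.

11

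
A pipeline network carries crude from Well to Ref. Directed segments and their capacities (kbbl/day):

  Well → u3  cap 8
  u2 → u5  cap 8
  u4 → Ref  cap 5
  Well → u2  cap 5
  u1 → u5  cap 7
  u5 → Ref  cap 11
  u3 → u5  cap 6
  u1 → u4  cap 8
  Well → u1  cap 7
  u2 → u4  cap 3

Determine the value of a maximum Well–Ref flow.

Augment Well→u1→u4→Ref: bottleneck 5, flow now 5.
Augment Well→u1→u5→Ref: bottleneck 2, flow now 7.
Augment Well→u2→u5→Ref: bottleneck 5, flow now 12.
Augment Well→u3→u5→Ref: bottleneck 4, flow now 16.
No augmenting path remains; maximum flow = 16.
In the residual graph, reachable from Well: {Well, u1, u2, u3, u4, u5}.
Min-cut edges: u4→Ref (5), u5→Ref (11); capacity 5 + 11 = 16.
This cut is saturated, so no flow can exceed 16.

16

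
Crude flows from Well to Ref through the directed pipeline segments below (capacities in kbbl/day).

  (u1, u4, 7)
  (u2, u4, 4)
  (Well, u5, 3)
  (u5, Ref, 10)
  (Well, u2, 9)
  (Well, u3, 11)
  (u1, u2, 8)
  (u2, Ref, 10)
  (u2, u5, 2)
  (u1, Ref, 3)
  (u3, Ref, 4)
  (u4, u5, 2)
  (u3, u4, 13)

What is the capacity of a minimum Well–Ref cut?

Augment Well→u2→Ref: bottleneck 9, flow now 9.
Augment Well→u3→Ref: bottleneck 4, flow now 13.
Augment Well→u5→Ref: bottleneck 3, flow now 16.
Augment Well→u3→u4→u5→Ref: bottleneck 2, flow now 18.
No augmenting path remains; maximum flow = 18.
By max-flow min-cut, the minimum cut capacity equals the max flow.
In the residual graph, reachable from Well: {Well, u3, u4}.
Min-cut edges: Well→u2 (9), Well→u5 (3), u3→Ref (4), u4→u5 (2); capacity 9 + 3 + 4 + 2 = 18.

18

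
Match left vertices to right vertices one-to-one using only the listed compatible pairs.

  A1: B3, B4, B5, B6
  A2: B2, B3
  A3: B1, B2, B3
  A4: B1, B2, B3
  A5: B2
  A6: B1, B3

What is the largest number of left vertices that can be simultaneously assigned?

Unit-capacity flow: source→left, listed edges, right→sink; max matching = max flow.
Augmenting path A1→B3 (+1); matched 1.
Augmenting path A2→B2 (+1); matched 2.
Augmenting path A3→B1 (+1); matched 3.
Augmenting path A4→B3→A1→B4 (+1); matched 4.
No augmenting path remains; maximum matching = 4.
König certificate: {A1, B1, B2, B3} is a vertex cover of size 4 (every listed pair touches it), so no matching can be larger.

4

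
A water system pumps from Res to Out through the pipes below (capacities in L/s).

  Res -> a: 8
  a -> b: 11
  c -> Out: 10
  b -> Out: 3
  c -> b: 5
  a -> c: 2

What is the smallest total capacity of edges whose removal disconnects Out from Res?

5

Augment Res→a→b→Out: bottleneck 3, flow now 3.
Augment Res→a→c→Out: bottleneck 2, flow now 5.
No augmenting path remains; maximum flow = 5.
By max-flow min-cut, the minimum cut capacity equals the max flow.
In the residual graph, reachable from Res: {Res, a, b}.
Min-cut edges: a→c (2), b→Out (3); capacity 2 + 3 = 5.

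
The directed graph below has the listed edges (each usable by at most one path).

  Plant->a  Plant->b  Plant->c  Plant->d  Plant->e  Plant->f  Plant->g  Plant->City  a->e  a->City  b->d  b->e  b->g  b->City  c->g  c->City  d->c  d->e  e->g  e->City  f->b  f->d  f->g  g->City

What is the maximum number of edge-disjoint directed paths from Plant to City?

Assign every edge capacity 1; by Menger, the answer equals the max flow.
Path Plant→City (+1); total 1.
Path Plant→a→City (+1); total 2.
Path Plant→b→City (+1); total 3.
Path Plant→c→City (+1); total 4.
Path Plant→e→City (+1); total 5.
Path Plant→g→City (+1); total 6.
No residual Plant→City path; max flow = 6.
Certifying cut of size 6: {Plant→City, Plant→a, b→City, c→City, e→City, g→City}.

6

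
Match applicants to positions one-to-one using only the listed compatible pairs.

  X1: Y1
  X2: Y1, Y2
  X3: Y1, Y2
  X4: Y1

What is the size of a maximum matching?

2

Unit-capacity flow: source→left, listed edges, right→sink; max matching = max flow.
Augmenting path X1→Y1 (+1); matched 1.
Augmenting path X2→Y2 (+1); matched 2.
No augmenting path remains; maximum matching = 2.
König certificate: {Y1, Y2} is a vertex cover of size 2 (every listed pair touches it), so no matching can be larger.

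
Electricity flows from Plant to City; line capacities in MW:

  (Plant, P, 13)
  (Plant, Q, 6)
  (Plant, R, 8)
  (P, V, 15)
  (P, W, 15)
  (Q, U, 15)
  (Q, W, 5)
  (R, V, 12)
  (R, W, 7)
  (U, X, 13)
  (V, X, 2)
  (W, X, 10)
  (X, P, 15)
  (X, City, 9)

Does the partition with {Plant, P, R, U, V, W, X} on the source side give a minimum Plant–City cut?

Given cut capacity: 6 + 9 = 15.
Augment Plant→P→V→X→City: bottleneck 2, flow now 2.
Augment Plant→P→W→X→City: bottleneck 7, flow now 9.
No augmenting path remains; maximum flow = 9.
In the residual graph, reachable from Plant: {Plant, P, Q, R, U, V, W, X}.
Min-cut edges: X→City (9); capacity 9 = 9.
Cut capacity 15 exceeds the max flow 9, so it is not minimum.

No — its capacity is 15, but the minimum cut has capacity 9.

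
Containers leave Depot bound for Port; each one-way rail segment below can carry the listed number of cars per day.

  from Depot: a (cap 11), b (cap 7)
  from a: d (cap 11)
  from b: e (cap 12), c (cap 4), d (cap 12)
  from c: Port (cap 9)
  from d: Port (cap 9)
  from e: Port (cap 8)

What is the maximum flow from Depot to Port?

16

Augment Depot→a→d→Port: bottleneck 9, flow now 9.
Augment Depot→b→c→Port: bottleneck 4, flow now 13.
Augment Depot→b→e→Port: bottleneck 3, flow now 16.
No augmenting path remains; maximum flow = 16.
In the residual graph, reachable from Depot: {Depot, a, d}.
Min-cut edges: Depot→b (7), d→Port (9); capacity 7 + 9 = 16.
This cut is saturated, so no flow can exceed 16.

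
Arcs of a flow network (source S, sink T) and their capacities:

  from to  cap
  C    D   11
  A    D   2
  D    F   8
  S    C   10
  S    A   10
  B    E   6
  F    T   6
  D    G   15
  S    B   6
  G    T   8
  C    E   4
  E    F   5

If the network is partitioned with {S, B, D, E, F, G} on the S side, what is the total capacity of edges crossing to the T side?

Edges leaving {S, B, D, E, F, G}: S→A (10), S→C (10), F→T (6), G→T (8).
Cut capacity = 10 + 10 + 6 + 8 = 34.

34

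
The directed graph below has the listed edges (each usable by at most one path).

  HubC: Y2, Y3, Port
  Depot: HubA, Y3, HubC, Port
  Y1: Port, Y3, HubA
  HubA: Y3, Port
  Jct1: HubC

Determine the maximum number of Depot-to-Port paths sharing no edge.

3

Assign every edge capacity 1; by Menger, the answer equals the max flow.
Path Depot→Port (+1); total 1.
Path Depot→HubC→Port (+1); total 2.
Path Depot→HubA→Port (+1); total 3.
No residual Depot→Port path; max flow = 3.
Certifying cut of size 3: {Depot→HubA, Depot→HubC, Depot→Port}.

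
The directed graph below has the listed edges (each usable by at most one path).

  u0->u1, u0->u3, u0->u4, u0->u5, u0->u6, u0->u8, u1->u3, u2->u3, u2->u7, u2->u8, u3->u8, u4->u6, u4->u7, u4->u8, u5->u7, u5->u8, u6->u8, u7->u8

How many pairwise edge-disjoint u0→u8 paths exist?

5

Assign every edge capacity 1; by Menger, the answer equals the max flow.
Path u0→u8 (+1); total 1.
Path u0→u3→u8 (+1); total 2.
Path u0→u4→u8 (+1); total 3.
Path u0→u5→u8 (+1); total 4.
Path u0→u6→u8 (+1); total 5.
No residual u0→u8 path; max flow = 5.
Certifying cut of size 5: {u0→u4, u0→u5, u0→u6, u0→u8, u3→u8}.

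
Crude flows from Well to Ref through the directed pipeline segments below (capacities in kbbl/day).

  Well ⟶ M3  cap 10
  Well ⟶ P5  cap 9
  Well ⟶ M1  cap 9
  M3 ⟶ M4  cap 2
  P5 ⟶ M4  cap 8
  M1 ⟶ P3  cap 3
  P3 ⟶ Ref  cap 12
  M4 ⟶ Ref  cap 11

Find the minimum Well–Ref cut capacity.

Augment Well→M3→M4→Ref: bottleneck 2, flow now 2.
Augment Well→P5→M4→Ref: bottleneck 8, flow now 10.
Augment Well→M1→P3→Ref: bottleneck 3, flow now 13.
No augmenting path remains; maximum flow = 13.
By max-flow min-cut, the minimum cut capacity equals the max flow.
In the residual graph, reachable from Well: {Well, M3, P5, M1}.
Min-cut edges: M3→M4 (2), P5→M4 (8), M1→P3 (3); capacity 2 + 8 + 3 = 13.

13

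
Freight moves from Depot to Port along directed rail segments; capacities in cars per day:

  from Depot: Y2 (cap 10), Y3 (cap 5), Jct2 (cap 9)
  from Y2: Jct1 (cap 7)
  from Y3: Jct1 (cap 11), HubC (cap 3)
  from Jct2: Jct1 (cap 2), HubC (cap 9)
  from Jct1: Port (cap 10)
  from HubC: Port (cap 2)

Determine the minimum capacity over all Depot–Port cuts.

12

Augment Depot→Y2→Jct1→Port: bottleneck 7, flow now 7.
Augment Depot→Y3→Jct1→Port: bottleneck 3, flow now 10.
Augment Depot→Y3→HubC→Port: bottleneck 2, flow now 12.
No augmenting path remains; maximum flow = 12.
By max-flow min-cut, the minimum cut capacity equals the max flow.
In the residual graph, reachable from Depot: {Depot, Y2, Y3, Jct2, Jct1, HubC}.
Min-cut edges: Jct1→Port (10), HubC→Port (2); capacity 10 + 2 = 12.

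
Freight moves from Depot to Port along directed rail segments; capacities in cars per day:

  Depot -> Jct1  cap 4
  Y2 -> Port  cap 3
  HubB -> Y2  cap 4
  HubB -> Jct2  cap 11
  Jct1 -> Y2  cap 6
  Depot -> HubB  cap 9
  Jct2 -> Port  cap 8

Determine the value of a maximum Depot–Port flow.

11

Augment Depot→HubB→Y2→Port: bottleneck 3, flow now 3.
Augment Depot→HubB→Jct2→Port: bottleneck 6, flow now 9.
Augment Depot→Jct1→Y2→HubB→Jct2→Port: bottleneck 2, flow now 11. (uses reverse residual edge)
No augmenting path remains; maximum flow = 11.
In the residual graph, reachable from Depot: {Depot, HubB, Jct1, Y2, Jct2}.
Min-cut edges: Y2→Port (3), Jct2→Port (8); capacity 3 + 8 = 11.
This cut is saturated, so no flow can exceed 11.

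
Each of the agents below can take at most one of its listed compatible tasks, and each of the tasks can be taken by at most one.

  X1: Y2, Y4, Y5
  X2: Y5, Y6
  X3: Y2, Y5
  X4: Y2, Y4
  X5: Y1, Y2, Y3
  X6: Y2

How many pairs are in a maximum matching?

Unit-capacity flow: source→left, listed edges, right→sink; max matching = max flow.
Augmenting path X1→Y2 (+1); matched 1.
Augmenting path X2→Y5 (+1); matched 2.
Augmenting path X4→Y4 (+1); matched 3.
Augmenting path X5→Y1 (+1); matched 4.
Augmenting path X3→Y5→X2→Y6 (+1); matched 5.
No augmenting path remains; maximum matching = 5.
König certificate: {X2, X5, Y2, Y4, Y5} is a vertex cover of size 5 (every listed pair touches it), so no matching can be larger.

5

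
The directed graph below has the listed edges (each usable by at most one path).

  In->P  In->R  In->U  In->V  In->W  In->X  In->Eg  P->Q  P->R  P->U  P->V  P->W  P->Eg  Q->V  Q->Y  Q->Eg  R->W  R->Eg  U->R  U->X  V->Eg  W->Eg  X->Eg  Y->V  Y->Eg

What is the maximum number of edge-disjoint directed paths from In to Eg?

Assign every edge capacity 1; by Menger, the answer equals the max flow.
Path In→Eg (+1); total 1.
Path In→P→Eg (+1); total 2.
Path In→R→Eg (+1); total 3.
Path In→V→Eg (+1); total 4.
Path In→W→Eg (+1); total 5.
Path In→X→Eg (+1); total 6.
No residual In→Eg path; max flow = 6.
Certifying cut of size 6: {In→Eg, In→P, In→V, R→Eg, W→Eg, X→Eg}.

6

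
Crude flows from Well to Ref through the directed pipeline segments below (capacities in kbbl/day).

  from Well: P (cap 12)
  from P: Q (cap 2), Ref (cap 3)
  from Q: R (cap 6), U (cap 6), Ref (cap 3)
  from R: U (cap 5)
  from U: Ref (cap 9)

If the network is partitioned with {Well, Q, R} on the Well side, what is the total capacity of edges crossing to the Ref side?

26

Edges leaving {Well, Q, R}: Well→P (12), Q→U (6), Q→Ref (3), R→U (5).
Cut capacity = 12 + 6 + 3 + 5 = 26.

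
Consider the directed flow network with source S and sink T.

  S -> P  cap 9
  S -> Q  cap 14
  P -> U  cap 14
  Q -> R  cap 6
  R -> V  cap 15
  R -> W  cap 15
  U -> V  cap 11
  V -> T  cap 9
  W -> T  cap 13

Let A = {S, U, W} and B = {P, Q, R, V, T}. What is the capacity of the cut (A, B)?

Edges leaving {S, U, W}: S→P (9), S→Q (14), U→V (11), W→T (13).
Cut capacity = 9 + 14 + 11 + 13 = 47.

47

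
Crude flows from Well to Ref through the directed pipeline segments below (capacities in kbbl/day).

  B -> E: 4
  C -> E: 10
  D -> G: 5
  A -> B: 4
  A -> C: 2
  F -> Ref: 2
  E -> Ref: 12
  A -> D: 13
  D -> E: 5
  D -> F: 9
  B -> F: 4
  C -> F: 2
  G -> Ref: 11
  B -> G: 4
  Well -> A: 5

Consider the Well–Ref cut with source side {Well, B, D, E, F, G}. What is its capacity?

Edges leaving {Well, B, D, E, F, G}: Well→A (5), E→Ref (12), F→Ref (2), G→Ref (11).
Cut capacity = 5 + 12 + 2 + 11 = 30.

30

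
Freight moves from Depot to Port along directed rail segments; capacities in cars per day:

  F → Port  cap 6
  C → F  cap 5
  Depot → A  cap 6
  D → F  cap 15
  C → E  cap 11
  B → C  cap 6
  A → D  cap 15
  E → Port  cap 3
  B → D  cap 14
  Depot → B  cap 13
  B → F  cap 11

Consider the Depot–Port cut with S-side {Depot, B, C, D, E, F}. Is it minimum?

No — its capacity is 15, but the minimum cut has capacity 9.

Given cut capacity: 6 + 3 + 6 = 15.
Augment Depot→B→F→Port: bottleneck 6, flow now 6.
Augment Depot→B→C→E→Port: bottleneck 3, flow now 9.
No augmenting path remains; maximum flow = 9.
In the residual graph, reachable from Depot: {Depot, A, B, C, D, E, F}.
Min-cut edges: E→Port (3), F→Port (6); capacity 3 + 6 = 9.
Cut capacity 15 exceeds the max flow 9, so it is not minimum.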